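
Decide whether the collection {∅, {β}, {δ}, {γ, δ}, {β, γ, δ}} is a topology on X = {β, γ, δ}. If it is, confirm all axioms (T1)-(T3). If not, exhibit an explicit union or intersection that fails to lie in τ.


τ is NOT a topology on X.

Axiom (T1): ∅ ∈ τ? Yes; X ∈ τ? Yes.
Axiom (T2/T3): check pairwise unions and intersections of members of τ.
Counterexample for (T2): {β} ∪ {δ} = {β, δ} ∉ τ. Therefore τ is NOT a topology.


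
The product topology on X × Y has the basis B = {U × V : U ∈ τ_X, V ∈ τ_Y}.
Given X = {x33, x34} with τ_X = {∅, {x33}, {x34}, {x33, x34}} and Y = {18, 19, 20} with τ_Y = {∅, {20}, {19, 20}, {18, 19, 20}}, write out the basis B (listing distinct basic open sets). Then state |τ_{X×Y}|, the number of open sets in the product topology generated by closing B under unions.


Basis B = {∅ × ∅, {x33} × {20}, {x34} × {20}, {x33} × {19, 20}, {x33, x34} × {20}, {x34} × {19, 20}, {x33} × {18, 19, 20}, {x34} × {18, 19, 20}, {x33, x34} × {19, 20}, {x33, x34} × {18, 19, 20}}; |τ_{X×Y}| = 16.

Enumerate products U × V with U ∈ τ_X, V ∈ τ_Y (deduplicated):
  ∅ × ∅ = {} (∅)
  {x33} × {20} = {(x33,20)}
  {x34} × {20} = {(x34,20)}
  {x33} × {19, 20} = {(x33,19), (x33,20)}
  {x33, x34} × {20} = {(x33,20), (x34,20)}
  {x34} × {19, 20} = {(x34,19), (x34,20)}
  {x33} × {18, 19, 20} = {(x33,18), (x33,19), (x33,20)}
  {x34} × {18, 19, 20} = {(x34,18), (x34,19), (x34,20)}
  {x33, x34} × {19, 20} = {(x33,19), (x33,20), (x34,19), (x34,20)}
  {x33, x34} × {18, 19, 20} = {(x33,18), (x33,19), (x33,20), (x34,18), (x34,19), (x34,20)}
These 10 distinct sets form the basis B.
Close under arbitrary unions to get τ_{X×Y}; counting gives |τ_{X×Y}| = 16.


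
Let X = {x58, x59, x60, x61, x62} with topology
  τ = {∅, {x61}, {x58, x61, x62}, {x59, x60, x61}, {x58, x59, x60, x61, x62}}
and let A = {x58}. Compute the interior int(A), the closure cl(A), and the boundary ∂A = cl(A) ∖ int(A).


int(A) = ∅, cl(A) = {x58, x62}, ∂A = {x58, x62}.

Closed sets in (X, τ) are complements of opens:
  closed(X, τ) = {∅, {x58, x62}, {x59, x60}, {x58, x59, x60, x62}, {x58, x59, x60, x61, x62}}.
int(A) = ⋃ {U ∈ τ : U ⊆ A}. Opens contained in A: ∅.
Taking the union of these: int(A) = ∅.
cl(A) = ⋂ {C closed : A ⊆ C}. Closed sets containing A: {x58, x62}, {x58, x59, x60, x62}, {x58, x59, x60, x61, x62}.
Intersecting these: cl(A) = {x58, x62}.
∂A = cl(A) ∖ int(A) = {x58, x62} ∖ ∅ = {x58, x62}.


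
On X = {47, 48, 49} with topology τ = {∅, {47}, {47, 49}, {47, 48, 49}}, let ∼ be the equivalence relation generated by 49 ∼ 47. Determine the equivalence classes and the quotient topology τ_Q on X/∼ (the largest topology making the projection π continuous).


X/∼ = {[47=49], [48]}; |τ_Q| = 3.

Equivalence classes: [47=49], [48].
Quotient map π: X → X/∼ sends 47 ↦ [47=49], 48 ↦ [48], 49 ↦ [47=49].
For each subset V ⊆ X/∼, compute π^{-1}(V) ⊆ X and check whether π^{-1}(V) ∈ τ. V is open in τ_Q iff π^{-1}(V) ∈ τ.
  V = {}: π^{-1}(V) = ∅ ∈ τ ✓.
  V = {[47=49]}: π^{-1}(V) = {47, 49} ∈ τ ✓.
  V = {[48]}: π^{-1}(V) = {48} ∉ τ ✗.
  V = {[47=49], [48]}: π^{-1}(V) = {47, 48, 49} ∈ τ ✓.
Open sets in the quotient: τ_Q = {{}, {[47=49]}, {[47=49], [48]}} (3 elements).


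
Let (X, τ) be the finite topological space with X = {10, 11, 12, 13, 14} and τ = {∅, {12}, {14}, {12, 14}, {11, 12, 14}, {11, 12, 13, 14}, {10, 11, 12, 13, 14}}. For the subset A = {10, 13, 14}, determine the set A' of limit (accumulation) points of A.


A' = {10, 11, 13}

For each x ∈ X, list the open sets U ∈ τ with x ∈ U, then check whether U ∩ (A ∖ {x}) ≠ ∅ for every such U.
  x = 10: opens ∋ x are {10, 11, 12, 13, 14}; each meets A ∖ {10}, so x IS a limit point.
  x = 11: opens ∋ x are {11, 12, 14}, {11, 12, 13, 14}, {10, 11, 12, 13, 14}; each meets A ∖ {11}, so x IS a limit point.
  x = 12: open {12} ∋ x has {12} ∩ (A ∖ {12}) = ∅, so x is NOT a limit point.
  x = 13: opens ∋ x are {11, 12, 13, 14}, {10, 11, 12, 13, 14}; each meets A ∖ {13}, so x IS a limit point.
  x = 14: open {14} ∋ x has {14} ∩ (A ∖ {14}) = ∅, so x is NOT a limit point.
Collecting: A' = {10, 11, 13}.


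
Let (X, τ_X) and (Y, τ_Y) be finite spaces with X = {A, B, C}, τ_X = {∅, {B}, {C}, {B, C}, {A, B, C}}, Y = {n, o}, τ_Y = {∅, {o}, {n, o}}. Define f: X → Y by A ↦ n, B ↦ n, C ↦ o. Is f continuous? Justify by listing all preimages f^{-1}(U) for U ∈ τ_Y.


f IS continuous.

Compute f^{-1}(U) for each U ∈ τ_Y:
  U = ∅: f^{-1}(U) = ∅ ∈ τ_X ✓.
  U = {o}: f^{-1}(U) = {C} ∈ τ_X ✓.
  U = {n, o}: f^{-1}(U) = {A, B, C} ∈ τ_X ✓.
Every preimage lies in τ_X, so f IS continuous.


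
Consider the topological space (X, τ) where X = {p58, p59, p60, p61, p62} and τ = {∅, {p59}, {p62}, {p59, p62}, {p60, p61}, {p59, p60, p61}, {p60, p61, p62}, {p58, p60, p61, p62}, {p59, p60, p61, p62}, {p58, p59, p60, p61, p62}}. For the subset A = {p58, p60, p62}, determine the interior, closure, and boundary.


int(A) = {p62}, cl(A) = {p58, p60, p61, p62}, ∂A = {p58, p60, p61}.

Closed sets in (X, τ) are complements of opens:
  closed(X, τ) = {∅, {p58}, {p59}, {p58, p59}, {p58, p62}, {p58, p59, p62}, {p58, p60, p61}, {p58, p59, p60, p61}, {p58, p60, p61, p62}, {p58, p59, p60, p61, p62}}.
int(A) = ⋃ {U ∈ τ : U ⊆ A}. Opens contained in A: ∅, {p62}.
Taking the union of these: int(A) = {p62}.
cl(A) = ⋂ {C closed : A ⊆ C}. Closed sets containing A: {p58, p60, p61, p62}, {p58, p59, p60, p61, p62}.
Intersecting these: cl(A) = {p58, p60, p61, p62}.
∂A = cl(A) ∖ int(A) = {p58, p60, p61, p62} ∖ {p62} = {p58, p60, p61}.


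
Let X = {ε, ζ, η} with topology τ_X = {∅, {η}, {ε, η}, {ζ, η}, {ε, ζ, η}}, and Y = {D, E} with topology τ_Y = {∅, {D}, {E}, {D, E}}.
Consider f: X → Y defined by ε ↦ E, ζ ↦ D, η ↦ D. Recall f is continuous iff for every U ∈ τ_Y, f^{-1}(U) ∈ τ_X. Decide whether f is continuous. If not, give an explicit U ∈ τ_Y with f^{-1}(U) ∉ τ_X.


f is NOT continuous.

Compute f^{-1}(U) for each U ∈ τ_Y:
  U = ∅: f^{-1}(U) = ∅ ∈ τ_X ✓.
  U = {D}: f^{-1}(U) = {ζ, η} ∈ τ_X ✓.
  U = {E}: f^{-1}(U) = {ε} ∉ τ_X ✗.
  U = {D, E}: f^{-1}(U) = {ε, ζ, η} ∈ τ_X ✓.
Found U = {E} with f^{-1}(U) = {ε} not in τ_X. Therefore f is NOT continuous.


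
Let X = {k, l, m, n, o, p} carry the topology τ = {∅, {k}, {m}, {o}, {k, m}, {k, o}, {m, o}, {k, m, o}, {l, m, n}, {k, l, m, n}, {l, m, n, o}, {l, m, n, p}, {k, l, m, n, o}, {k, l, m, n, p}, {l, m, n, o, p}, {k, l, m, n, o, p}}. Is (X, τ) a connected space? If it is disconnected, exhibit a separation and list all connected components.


(X, τ) is disconnected; components = [{k}, {o}, {l, m, n, p}].

Find clopen sets (U ∈ τ with X ∖ U ∈ τ):
  U = ∅, X ∖ U = {k, l, m, n, o, p} — both open, so U is clopen.
  U = {k}, X ∖ U = {l, m, n, o, p} — both open, so U is clopen.
  U = {o}, X ∖ U = {k, l, m, n, p} — both open, so U is clopen.
  U = {k, o}, X ∖ U = {l, m, n, p} — both open, so U is clopen.
  U = {l, m, n, p}, X ∖ U = {k, o} — both open, so U is clopen.
  U = {k, l, m, n, p}, X ∖ U = {o} — both open, so U is clopen.
  U = {l, m, n, o, p}, X ∖ U = {k} — both open, so U is clopen.
  U = {k, l, m, n, o, p}, X ∖ U = ∅ — both open, so U is clopen.
Nontrivial clopen(s) exist: e.g. {l, m, n, o, p}. So (X, τ) is disconnected.
Compute connected components by grouping points that agree on all clopens:
  component: {k}
  component: {o}
  component: {l, m, n, p}


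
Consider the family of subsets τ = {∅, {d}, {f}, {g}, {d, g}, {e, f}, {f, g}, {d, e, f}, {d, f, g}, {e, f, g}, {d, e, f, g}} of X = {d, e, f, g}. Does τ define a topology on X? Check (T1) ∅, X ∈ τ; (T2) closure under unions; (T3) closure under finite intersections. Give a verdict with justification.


τ is NOT a topology on X.

Axiom (T1): ∅ ∈ τ? Yes; X ∈ τ? Yes.
Axiom (T2/T3): check pairwise unions and intersections of members of τ.
Counterexample for (T2): {d} ∪ {f} = {d, f} ∉ τ. Therefore τ is NOT a topology.


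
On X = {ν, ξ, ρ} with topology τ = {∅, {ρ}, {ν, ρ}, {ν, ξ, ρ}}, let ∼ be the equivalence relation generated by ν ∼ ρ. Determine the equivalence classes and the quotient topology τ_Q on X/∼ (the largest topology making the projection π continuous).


X/∼ = {[ν=ρ], [ξ]}; |τ_Q| = 3.

Equivalence classes: [ν=ρ], [ξ].
Quotient map π: X → X/∼ sends ν ↦ [ν=ρ], ξ ↦ [ξ], ρ ↦ [ν=ρ].
For each subset V ⊆ X/∼, compute π^{-1}(V) ⊆ X and check whether π^{-1}(V) ∈ τ. V is open in τ_Q iff π^{-1}(V) ∈ τ.
  V = {}: π^{-1}(V) = ∅ ∈ τ ✓.
  V = {[ν=ρ]}: π^{-1}(V) = {ν, ρ} ∈ τ ✓.
  V = {[ξ]}: π^{-1}(V) = {ξ} ∉ τ ✗.
  V = {[ν=ρ], [ξ]}: π^{-1}(V) = {ν, ξ, ρ} ∈ τ ✓.
Open sets in the quotient: τ_Q = {{}, {[ν=ρ]}, {[ν=ρ], [ξ]}} (3 elements).


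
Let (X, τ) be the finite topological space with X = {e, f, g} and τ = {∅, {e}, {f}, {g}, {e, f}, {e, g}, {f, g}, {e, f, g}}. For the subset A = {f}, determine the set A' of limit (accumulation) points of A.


A' = ∅

For each x ∈ X, list the open sets U ∈ τ with x ∈ U, then check whether U ∩ (A ∖ {x}) ≠ ∅ for every such U.
  x = e: open {e} ∋ x has {e} ∩ (A ∖ {e}) = ∅, so x is NOT a limit point.
  x = f: open {f} ∋ x has {f} ∩ (A ∖ {f}) = ∅, so x is NOT a limit point.
  x = g: open {g} ∋ x has {g} ∩ (A ∖ {g}) = ∅, so x is NOT a limit point.
Collecting: A' = ∅.


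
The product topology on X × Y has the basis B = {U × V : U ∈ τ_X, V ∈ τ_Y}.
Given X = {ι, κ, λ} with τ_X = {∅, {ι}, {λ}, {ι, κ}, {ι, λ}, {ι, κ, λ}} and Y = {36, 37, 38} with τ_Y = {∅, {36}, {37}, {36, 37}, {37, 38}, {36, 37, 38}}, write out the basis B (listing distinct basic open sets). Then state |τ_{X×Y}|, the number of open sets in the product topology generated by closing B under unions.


Basis B = {∅ × ∅, {ι} × {36}, {ι} × {37}, {λ} × {36}, {λ} × {37}, {ι} × {36, 37}, {ι, κ} × {36}, {ι, λ} × {36}, {ι} × {37, 38}, {ι, κ} × {37}, {ι, λ} × {37}, {λ} × {36, 37}, {λ} × {37, 38}, {ι} × {36, 37, 38}, {ι, κ, λ} × {36}, {ι, κ, λ} × {37}, {λ} × {36, 37, 38}, {ι, κ} × {36, 37}, {ι, λ} × {36, 37}, {ι, κ} × {37, 38}, {ι, λ} × {37, 38}, {ι, κ} × {36, 37, 38}, {ι, λ} × {36, 37, 38}, {ι, κ, λ} × {36, 37}, {ι, κ, λ} × {37, 38}, {ι, κ, λ} × {36, 37, 38}}; |τ_{X×Y}| = 108.

Enumerate products U × V with U ∈ τ_X, V ∈ τ_Y (deduplicated):
  ∅ × ∅ = {} (∅)
  {ι} × {36} = {(ι,36)}
  {ι} × {37} = {(ι,37)}
  {λ} × {36} = {(λ,36)}
  {λ} × {37} = {(λ,37)}
  {ι} × {36, 37} = {(ι,36), (ι,37)}
  {ι, κ} × {36} = {(ι,36), (κ,36)}
  {ι, λ} × {36} = {(ι,36), (λ,36)}
  {ι} × {37, 38} = {(ι,37), (ι,38)}
  {ι, κ} × {37} = {(ι,37), (κ,37)}
  {ι, λ} × {37} = {(ι,37), (λ,37)}
  {λ} × {36, 37} = {(λ,36), (λ,37)}
  {λ} × {37, 38} = {(λ,37), (λ,38)}
  {ι} × {36, 37, 38} = {(ι,36), (ι,37), (ι,38)}
  {ι, κ, λ} × {36} = {(ι,36), (κ,36), (λ,36)}
  {ι, κ, λ} × {37} = {(ι,37), (κ,37), (λ,37)}
  {λ} × {36, 37, 38} = {(λ,36), (λ,37), (λ,38)}
  {ι, κ} × {36, 37} = {(ι,36), (ι,37), (κ,36), (κ,37)}
  {ι, λ} × {36, 37} = {(ι,36), (ι,37), (λ,36), (λ,37)}
  {ι, κ} × {37, 38} = {(ι,37), (ι,38), (κ,37), (κ,38)}
  {ι, λ} × {37, 38} = {(ι,37), (ι,38), (λ,37), (λ,38)}
  {ι, κ} × {36, 37, 38} = {(ι,36), (ι,37), (ι,38), (κ,36), (κ,37), (κ,38)}
  {ι, λ} × {36, 37, 38} = {(ι,36), (ι,37), (ι,38), (λ,36), (λ,37), (λ,38)}
  {ι, κ, λ} × {36, 37} = {(ι,36), (ι,37), (κ,36), (κ,37), (λ,36), (λ,37)}
  {ι, κ, λ} × {37, 38} = {(ι,37), (ι,38), (κ,37), (κ,38), (λ,37), (λ,38)}
  {ι, κ, λ} × {36, 37, 38} = {(ι,36), (ι,37), (ι,38), (κ,36), (κ,37), (κ,38), (λ,36), (λ,37), (λ,38)}
These 26 distinct sets form the basis B.
Close under arbitrary unions to get τ_{X×Y}; counting gives |τ_{X×Y}| = 108.


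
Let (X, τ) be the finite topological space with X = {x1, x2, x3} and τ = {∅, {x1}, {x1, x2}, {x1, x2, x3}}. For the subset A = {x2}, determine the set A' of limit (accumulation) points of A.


A' = {x3}

For each x ∈ X, list the open sets U ∈ τ with x ∈ U, then check whether U ∩ (A ∖ {x}) ≠ ∅ for every such U.
  x = x1: open {x1} ∋ x has {x1} ∩ (A ∖ {x1}) = ∅, so x is NOT a limit point.
  x = x2: open {x1, x2} ∋ x has {x1, x2} ∩ (A ∖ {x2}) = ∅, so x is NOT a limit point.
  x = x3: opens ∋ x are {x1, x2, x3}; each meets A ∖ {x3}, so x IS a limit point.
Collecting: A' = {x3}.


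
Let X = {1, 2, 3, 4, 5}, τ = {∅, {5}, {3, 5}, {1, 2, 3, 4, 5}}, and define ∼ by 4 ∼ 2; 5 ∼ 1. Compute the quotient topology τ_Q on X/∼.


X/∼ = {[1=5], [2=4], [3]}; |τ_Q| = 2.

Equivalence classes: [1=5], [2=4], [3].
Quotient map π: X → X/∼ sends 1 ↦ [1=5], 2 ↦ [2=4], 3 ↦ [3], 4 ↦ [2=4], 5 ↦ [1=5].
For each subset V ⊆ X/∼, compute π^{-1}(V) ⊆ X and check whether π^{-1}(V) ∈ τ. V is open in τ_Q iff π^{-1}(V) ∈ τ.
  V = {}: π^{-1}(V) = ∅ ∈ τ ✓.
  V = {[1=5]}: π^{-1}(V) = {1, 5} ∉ τ ✗.
  V = {[2=4]}: π^{-1}(V) = {2, 4} ∉ τ ✗.
  V = {[1=5], [2=4]}: π^{-1}(V) = {1, 2, 4, 5} ∉ τ ✗.
  V = {[3]}: π^{-1}(V) = {3} ∉ τ ✗.
  V = {[1=5], [3]}: π^{-1}(V) = {1, 3, 5} ∉ τ ✗.
  V = {[2=4], [3]}: π^{-1}(V) = {2, 3, 4} ∉ τ ✗.
  V = {[1=5], [2=4], [3]}: π^{-1}(V) = {1, 2, 3, 4, 5} ∈ τ ✓.
Open sets in the quotient: τ_Q = {{}, {[1=5], [2=4], [3]}} (2 elements).


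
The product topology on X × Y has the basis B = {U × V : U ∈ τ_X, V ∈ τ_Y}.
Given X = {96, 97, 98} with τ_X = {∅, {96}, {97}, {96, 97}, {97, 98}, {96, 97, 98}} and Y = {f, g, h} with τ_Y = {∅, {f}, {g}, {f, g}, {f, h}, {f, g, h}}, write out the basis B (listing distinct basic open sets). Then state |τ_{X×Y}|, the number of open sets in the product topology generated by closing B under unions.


Basis B = {∅ × ∅, {96} × {f}, {96} × {g}, {97} × {f}, {97} × {g}, {96} × {f, g}, {96} × {f, h}, {96, 97} × {f}, {96, 97} × {g}, {97} × {f, g}, {97} × {f, h}, {97, 98} × {f}, {97, 98} × {g}, {96} × {f, g, h}, {96, 97, 98} × {f}, {96, 97, 98} × {g}, {97} × {f, g, h}, {96, 97} × {f, g}, {96, 97} × {f, h}, {97, 98} × {f, g}, {97, 98} × {f, h}, {96, 97} × {f, g, h}, {96, 97, 98} × {f, g}, {96, 97, 98} × {f, h}, {97, 98} × {f, g, h}, {96, 97, 98} × {f, g, h}}; |τ_{X×Y}| = 108.

Enumerate products U × V with U ∈ τ_X, V ∈ τ_Y (deduplicated):
  ∅ × ∅ = {} (∅)
  {96} × {f} = {(96,f)}
  {96} × {g} = {(96,g)}
  {97} × {f} = {(97,f)}
  {97} × {g} = {(97,g)}
  {96} × {f, g} = {(96,f), (96,g)}
  {96} × {f, h} = {(96,f), (96,h)}
  {96, 97} × {f} = {(96,f), (97,f)}
  {96, 97} × {g} = {(96,g), (97,g)}
  {97} × {f, g} = {(97,f), (97,g)}
  {97} × {f, h} = {(97,f), (97,h)}
  {97, 98} × {f} = {(97,f), (98,f)}
  {97, 98} × {g} = {(97,g), (98,g)}
  {96} × {f, g, h} = {(96,f), (96,g), (96,h)}
  {96, 97, 98} × {f} = {(96,f), (97,f), (98,f)}
  {96, 97, 98} × {g} = {(96,g), (97,g), (98,g)}
  {97} × {f, g, h} = {(97,f), (97,g), (97,h)}
  {96, 97} × {f, g} = {(96,f), (96,g), (97,f), (97,g)}
  {96, 97} × {f, h} = {(96,f), (96,h), (97,f), (97,h)}
  {97, 98} × {f, g} = {(97,f), (97,g), (98,f), (98,g)}
  {97, 98} × {f, h} = {(97,f), (97,h), (98,f), (98,h)}
  {96, 97} × {f, g, h} = {(96,f), (96,g), (96,h), (97,f), (97,g), (97,h)}
  {96, 97, 98} × {f, g} = {(96,f), (96,g), (97,f), (97,g), (98,f), (98,g)}
  {96, 97, 98} × {f, h} = {(96,f), (96,h), (97,f), (97,h), (98,f), (98,h)}
  {97, 98} × {f, g, h} = {(97,f), (97,g), (97,h), (98,f), (98,g), (98,h)}
  {96, 97, 98} × {f, g, h} = {(96,f), (96,g), (96,h), (97,f), (97,g), (97,h), (98,f), (98,g), (98,h)}
These 26 distinct sets form the basis B.
Close under arbitrary unions to get τ_{X×Y}; counting gives |τ_{X×Y}| = 108.


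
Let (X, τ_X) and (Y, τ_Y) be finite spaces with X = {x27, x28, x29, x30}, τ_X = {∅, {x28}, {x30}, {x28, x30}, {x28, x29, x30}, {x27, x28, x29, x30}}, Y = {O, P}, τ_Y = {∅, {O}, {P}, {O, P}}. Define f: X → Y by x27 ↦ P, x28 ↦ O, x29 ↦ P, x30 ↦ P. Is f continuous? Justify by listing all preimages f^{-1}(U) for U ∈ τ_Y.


f is NOT continuous.

Compute f^{-1}(U) for each U ∈ τ_Y:
  U = ∅: f^{-1}(U) = ∅ ∈ τ_X ✓.
  U = {O}: f^{-1}(U) = {x28} ∈ τ_X ✓.
  U = {P}: f^{-1}(U) = {x27, x29, x30} ∉ τ_X ✗.
  U = {O, P}: f^{-1}(U) = {x27, x28, x29, x30} ∈ τ_X ✓.
Found U = {P} with f^{-1}(U) = {x27, x29, x30} not in τ_X. Therefore f is NOT continuous.


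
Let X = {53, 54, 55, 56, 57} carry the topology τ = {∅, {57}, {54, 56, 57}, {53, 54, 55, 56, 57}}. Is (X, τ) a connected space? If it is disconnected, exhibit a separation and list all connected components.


(X, τ) is connected.

Find clopen sets (U ∈ τ with X ∖ U ∈ τ):
  U = ∅, X ∖ U = {53, 54, 55, 56, 57} — both open, so U is clopen.
  U = {53, 54, 55, 56, 57}, X ∖ U = ∅ — both open, so U is clopen.
Only trivial clopens (∅ and X) exist, so (X, τ) is connected.
Compute connected components by grouping points that agree on all clopens:
  component: {53, 54, 55, 56, 57}


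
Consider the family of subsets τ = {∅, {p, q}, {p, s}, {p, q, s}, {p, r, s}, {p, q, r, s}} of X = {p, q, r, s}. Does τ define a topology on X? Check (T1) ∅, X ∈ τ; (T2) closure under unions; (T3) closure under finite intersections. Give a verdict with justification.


τ is NOT a topology on X.

Axiom (T1): ∅ ∈ τ? Yes; X ∈ τ? Yes.
Axiom (T2/T3): check pairwise unions and intersections of members of τ.
Counterexample for (T3): {p, q} ∩ {p, s} = {p} ∉ τ. Therefore τ is NOT a topology.


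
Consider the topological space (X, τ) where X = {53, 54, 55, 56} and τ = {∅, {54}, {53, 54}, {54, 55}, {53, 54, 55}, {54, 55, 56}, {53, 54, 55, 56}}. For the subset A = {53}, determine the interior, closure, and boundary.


int(A) = ∅, cl(A) = {53}, ∂A = {53}.

Closed sets in (X, τ) are complements of opens:
  closed(X, τ) = {∅, {53}, {56}, {53, 56}, {55, 56}, {53, 55, 56}, {53, 54, 55, 56}}.
int(A) = ⋃ {U ∈ τ : U ⊆ A}. Opens contained in A: ∅.
Taking the union of these: int(A) = ∅.
cl(A) = ⋂ {C closed : A ⊆ C}. Closed sets containing A: {53}, {53, 56}, {53, 55, 56}, {53, 54, 55, 56}.
Intersecting these: cl(A) = {53}.
∂A = cl(A) ∖ int(A) = {53} ∖ ∅ = {53}.


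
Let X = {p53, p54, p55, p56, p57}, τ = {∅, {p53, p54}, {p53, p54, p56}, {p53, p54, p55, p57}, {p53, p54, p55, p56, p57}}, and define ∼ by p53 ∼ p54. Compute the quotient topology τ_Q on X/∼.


X/∼ = {[p53=p54], [p55], [p56], [p57]}; |τ_Q| = 5.

Equivalence classes: [p53=p54], [p55], [p56], [p57].
Quotient map π: X → X/∼ sends p53 ↦ [p53=p54], p54 ↦ [p53=p54], p55 ↦ [p55], p56 ↦ [p56], p57 ↦ [p57].
For each subset V ⊆ X/∼, compute π^{-1}(V) ⊆ X and check whether π^{-1}(V) ∈ τ. V is open in τ_Q iff π^{-1}(V) ∈ τ.
  V = {}: π^{-1}(V) = ∅ ∈ τ ✓.
  V = {[p53=p54]}: π^{-1}(V) = {p53, p54} ∈ τ ✓.
  V = {[p55]}: π^{-1}(V) = {p55} ∉ τ ✗.
  V = {[p53=p54], [p55]}: π^{-1}(V) = {p53, p54, p55} ∉ τ ✗.
  V = {[p56]}: π^{-1}(V) = {p56} ∉ τ ✗.
  V = {[p53=p54], [p56]}: π^{-1}(V) = {p53, p54, p56} ∈ τ ✓.
  V = {[p55], [p56]}: π^{-1}(V) = {p55, p56} ∉ τ ✗.
  V = {[p53=p54], [p55], [p56]}: π^{-1}(V) = {p53, p54, p55, p56} ∉ τ ✗.
  V = {[p57]}: π^{-1}(V) = {p57} ∉ τ ✗.
  V = {[p53=p54], [p57]}: π^{-1}(V) = {p53, p54, p57} ∉ τ ✗.
  V = {[p55], [p57]}: π^{-1}(V) = {p55, p57} ∉ τ ✗.
  V = {[p53=p54], [p55], [p57]}: π^{-1}(V) = {p53, p54, p55, p57} ∈ τ ✓.
  V = {[p56], [p57]}: π^{-1}(V) = {p56, p57} ∉ τ ✗.
  V = {[p53=p54], [p56], [p57]}: π^{-1}(V) = {p53, p54, p56, p57} ∉ τ ✗.
  V = {[p55], [p56], [p57]}: π^{-1}(V) = {p55, p56, p57} ∉ τ ✗.
  V = {[p53=p54], [p55], [p56], [p57]}: π^{-1}(V) = {p53, p54, p55, p56, p57} ∈ τ ✓.
Open sets in the quotient: τ_Q = {{}, {[p53=p54]}, {[p53=p54], [p56]}, {[p53=p54], [p55], [p57]}, {[p53=p54], [p55], [p56], [p57]}} (5 elements).


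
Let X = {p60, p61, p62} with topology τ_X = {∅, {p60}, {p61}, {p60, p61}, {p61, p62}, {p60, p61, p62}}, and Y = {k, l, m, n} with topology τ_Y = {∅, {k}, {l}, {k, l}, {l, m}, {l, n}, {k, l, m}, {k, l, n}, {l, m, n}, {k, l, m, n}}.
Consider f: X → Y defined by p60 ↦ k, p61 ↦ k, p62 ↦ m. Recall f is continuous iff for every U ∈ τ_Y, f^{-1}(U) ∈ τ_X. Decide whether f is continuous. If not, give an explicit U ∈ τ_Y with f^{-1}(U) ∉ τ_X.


f is NOT continuous.

Compute f^{-1}(U) for each U ∈ τ_Y:
  U = ∅: f^{-1}(U) = ∅ ∈ τ_X ✓.
  U = {k}: f^{-1}(U) = {p60, p61} ∈ τ_X ✓.
  U = {l}: f^{-1}(U) = ∅ ∈ τ_X ✓.
  U = {k, l}: f^{-1}(U) = {p60, p61} ∈ τ_X ✓.
  U = {l, m}: f^{-1}(U) = {p62} ∉ τ_X ✗.
  U = {l, n}: f^{-1}(U) = ∅ ∈ τ_X ✓.
  U = {k, l, m}: f^{-1}(U) = {p60, p61, p62} ∈ τ_X ✓.
  U = {k, l, n}: f^{-1}(U) = {p60, p61} ∈ τ_X ✓.
  U = {l, m, n}: f^{-1}(U) = {p62} ∉ τ_X ✗.
  U = {k, l, m, n}: f^{-1}(U) = {p60, p61, p62} ∈ τ_X ✓.
Found U = {l, m} with f^{-1}(U) = {p62} not in τ_X. Therefore f is NOT continuous.


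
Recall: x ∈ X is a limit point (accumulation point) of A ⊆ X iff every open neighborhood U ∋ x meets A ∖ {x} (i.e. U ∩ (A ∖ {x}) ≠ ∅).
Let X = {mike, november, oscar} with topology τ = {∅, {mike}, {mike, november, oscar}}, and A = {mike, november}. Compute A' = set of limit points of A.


A' = {november, oscar}

For each x ∈ X, list the open sets U ∈ τ with x ∈ U, then check whether U ∩ (A ∖ {x}) ≠ ∅ for every such U.
  x = mike: open {mike} ∋ x has {mike} ∩ (A ∖ {mike}) = ∅, so x is NOT a limit point.
  x = november: opens ∋ x are {mike, november, oscar}; each meets A ∖ {november}, so x IS a limit point.
  x = oscar: opens ∋ x are {mike, november, oscar}; each meets A ∖ {oscar}, so x IS a limit point.
Collecting: A' = {november, oscar}.


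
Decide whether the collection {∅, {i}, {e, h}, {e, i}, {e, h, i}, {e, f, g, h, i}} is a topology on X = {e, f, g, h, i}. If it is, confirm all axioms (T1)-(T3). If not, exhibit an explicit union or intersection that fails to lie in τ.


τ is NOT a topology on X.

Axiom (T1): ∅ ∈ τ? Yes; X ∈ τ? Yes.
Axiom (T2/T3): check pairwise unions and intersections of members of τ.
Counterexample for (T3): {e, h} ∩ {e, i} = {e} ∉ τ. Therefore τ is NOT a topology.


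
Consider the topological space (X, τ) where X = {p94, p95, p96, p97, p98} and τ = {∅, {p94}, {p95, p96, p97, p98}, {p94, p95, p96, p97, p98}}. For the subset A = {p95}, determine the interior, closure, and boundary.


int(A) = ∅, cl(A) = {p95, p96, p97, p98}, ∂A = {p95, p96, p97, p98}.

Closed sets in (X, τ) are complements of opens:
  closed(X, τ) = {∅, {p94}, {p95, p96, p97, p98}, {p94, p95, p96, p97, p98}}.
int(A) = ⋃ {U ∈ τ : U ⊆ A}. Opens contained in A: ∅.
Taking the union of these: int(A) = ∅.
cl(A) = ⋂ {C closed : A ⊆ C}. Closed sets containing A: {p95, p96, p97, p98}, {p94, p95, p96, p97, p98}.
Intersecting these: cl(A) = {p95, p96, p97, p98}.
∂A = cl(A) ∖ int(A) = {p95, p96, p97, p98} ∖ ∅ = {p95, p96, p97, p98}.


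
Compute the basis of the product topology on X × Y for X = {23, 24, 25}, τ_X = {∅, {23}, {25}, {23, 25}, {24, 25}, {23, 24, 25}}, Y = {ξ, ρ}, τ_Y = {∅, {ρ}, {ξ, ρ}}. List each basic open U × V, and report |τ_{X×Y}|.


Basis B = {∅ × ∅, {23} × {ρ}, {25} × {ρ}, {23} × {ξ, ρ}, {23, 25} × {ρ}, {24, 25} × {ρ}, {25} × {ξ, ρ}, {23, 24, 25} × {ρ}, {23, 25} × {ξ, ρ}, {24, 25} × {ξ, ρ}, {23, 24, 25} × {ξ, ρ}}; |τ_{X×Y}| = 18.

Enumerate products U × V with U ∈ τ_X, V ∈ τ_Y (deduplicated):
  ∅ × ∅ = {} (∅)
  {23} × {ρ} = {(23,ρ)}
  {25} × {ρ} = {(25,ρ)}
  {23} × {ξ, ρ} = {(23,ξ), (23,ρ)}
  {23, 25} × {ρ} = {(23,ρ), (25,ρ)}
  {24, 25} × {ρ} = {(24,ρ), (25,ρ)}
  {25} × {ξ, ρ} = {(25,ξ), (25,ρ)}
  {23, 24, 25} × {ρ} = {(23,ρ), (24,ρ), (25,ρ)}
  {23, 25} × {ξ, ρ} = {(23,ξ), (23,ρ), (25,ξ), (25,ρ)}
  {24, 25} × {ξ, ρ} = {(24,ξ), (24,ρ), (25,ξ), (25,ρ)}
  {23, 24, 25} × {ξ, ρ} = {(23,ξ), (23,ρ), (24,ξ), (24,ρ), (25,ξ), (25,ρ)}
These 11 distinct sets form the basis B.
Close under arbitrary unions to get τ_{X×Y}; counting gives |τ_{X×Y}| = 18.


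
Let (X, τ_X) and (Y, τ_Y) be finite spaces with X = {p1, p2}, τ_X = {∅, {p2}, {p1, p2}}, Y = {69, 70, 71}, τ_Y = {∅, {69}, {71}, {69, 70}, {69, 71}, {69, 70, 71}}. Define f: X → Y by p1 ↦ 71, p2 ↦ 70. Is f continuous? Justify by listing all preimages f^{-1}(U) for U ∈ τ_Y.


f is NOT continuous.

Compute f^{-1}(U) for each U ∈ τ_Y:
  U = ∅: f^{-1}(U) = ∅ ∈ τ_X ✓.
  U = {69}: f^{-1}(U) = ∅ ∈ τ_X ✓.
  U = {71}: f^{-1}(U) = {p1} ∉ τ_X ✗.
  U = {69, 70}: f^{-1}(U) = {p2} ∈ τ_X ✓.
  U = {69, 71}: f^{-1}(U) = {p1} ∉ τ_X ✗.
  U = {69, 70, 71}: f^{-1}(U) = {p1, p2} ∈ τ_X ✓.
Found U = {71} with f^{-1}(U) = {p1} not in τ_X. Therefore f is NOT continuous.


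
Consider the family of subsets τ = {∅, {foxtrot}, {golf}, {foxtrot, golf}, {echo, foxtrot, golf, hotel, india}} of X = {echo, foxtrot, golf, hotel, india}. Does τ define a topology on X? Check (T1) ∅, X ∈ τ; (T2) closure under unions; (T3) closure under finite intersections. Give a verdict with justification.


τ IS a topology on X.

Axiom (T1): ∅ ∈ τ? Yes; X ∈ τ? Yes.
Axiom (T2/T3): check pairwise unions and intersections of members of τ.
All pairwise intersections and unions checked — each lies in τ. Therefore τ satisfies (T1), (T2), (T3): it IS a topology on X.


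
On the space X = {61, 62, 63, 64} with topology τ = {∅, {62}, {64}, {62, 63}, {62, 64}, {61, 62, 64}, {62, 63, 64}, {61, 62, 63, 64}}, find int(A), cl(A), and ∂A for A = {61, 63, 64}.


int(A) = {64}, cl(A) = {61, 63, 64}, ∂A = {61, 63}.

Closed sets in (X, τ) are complements of opens:
  closed(X, τ) = {∅, {61}, {63}, {61, 63}, {61, 64}, {61, 62, 63}, {61, 63, 64}, {61, 62, 63, 64}}.
int(A) = ⋃ {U ∈ τ : U ⊆ A}. Opens contained in A: ∅, {64}.
Taking the union of these: int(A) = {64}.
cl(A) = ⋂ {C closed : A ⊆ C}. Closed sets containing A: {61, 63, 64}, {61, 62, 63, 64}.
Intersecting these: cl(A) = {61, 63, 64}.
∂A = cl(A) ∖ int(A) = {61, 63, 64} ∖ {64} = {61, 63}.


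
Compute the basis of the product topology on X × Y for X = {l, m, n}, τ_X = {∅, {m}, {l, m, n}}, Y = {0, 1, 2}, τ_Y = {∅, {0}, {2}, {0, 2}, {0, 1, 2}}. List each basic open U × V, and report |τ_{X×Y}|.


Basis B = {∅ × ∅, {m} × {0}, {m} × {2}, {m} × {0, 2}, {l, m, n} × {0}, {l, m, n} × {2}, {m} × {0, 1, 2}, {l, m, n} × {0, 2}, {l, m, n} × {0, 1, 2}}; |τ_{X×Y}| = 14.

Enumerate products U × V with U ∈ τ_X, V ∈ τ_Y (deduplicated):
  ∅ × ∅ = {} (∅)
  {m} × {0} = {(m,0)}
  {m} × {2} = {(m,2)}
  {m} × {0, 2} = {(m,0), (m,2)}
  {l, m, n} × {0} = {(l,0), (m,0), (n,0)}
  {l, m, n} × {2} = {(l,2), (m,2), (n,2)}
  {m} × {0, 1, 2} = {(m,0), (m,1), (m,2)}
  {l, m, n} × {0, 2} = {(l,0), (l,2), (m,0), (m,2), (n,0), (n,2)}
  {l, m, n} × {0, 1, 2} = {(l,0), (l,1), (l,2), (m,0), (m,1), (m,2), (n,0), (n,1), (n,2)}
These 9 distinct sets form the basis B.
Close under arbitrary unions to get τ_{X×Y}; counting gives |τ_{X×Y}| = 14.


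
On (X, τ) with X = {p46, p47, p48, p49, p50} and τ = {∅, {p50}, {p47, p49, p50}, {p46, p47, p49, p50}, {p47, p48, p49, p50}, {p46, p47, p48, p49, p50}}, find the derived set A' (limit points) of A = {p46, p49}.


A' = {p46, p47, p48}

For each x ∈ X, list the open sets U ∈ τ with x ∈ U, then check whether U ∩ (A ∖ {x}) ≠ ∅ for every such U.
  x = p46: opens ∋ x are {p46, p47, p49, p50}, {p46, p47, p48, p49, p50}; each meets A ∖ {p46}, so x IS a limit point.
  x = p47: opens ∋ x are {p47, p49, p50}, {p46, p47, p49, p50}, {p47, p48, p49, p50}, {p46, p47, p48, p49, p50}; each meets A ∖ {p47}, so x IS a limit point.
  x = p48: opens ∋ x are {p47, p48, p49, p50}, {p46, p47, p48, p49, p50}; each meets A ∖ {p48}, so x IS a limit point.
  x = p49: open {p47, p49, p50} ∋ x has {p47, p49, p50} ∩ (A ∖ {p49}) = ∅, so x is NOT a limit point.
  x = p50: open {p50} ∋ x has {p50} ∩ (A ∖ {p50}) = ∅, so x is NOT a limit point.
Collecting: A' = {p46, p47, p48}.


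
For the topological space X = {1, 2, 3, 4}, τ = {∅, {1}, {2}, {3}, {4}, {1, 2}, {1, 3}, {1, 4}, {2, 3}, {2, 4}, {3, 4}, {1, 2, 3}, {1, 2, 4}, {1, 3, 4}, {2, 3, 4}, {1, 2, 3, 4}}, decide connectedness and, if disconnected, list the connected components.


(X, τ) is disconnected; components = [{1}, {2}, {3}, {4}].

Find clopen sets (U ∈ τ with X ∖ U ∈ τ):
  U = ∅, X ∖ U = {1, 2, 3, 4} — both open, so U is clopen.
  U = {1}, X ∖ U = {2, 3, 4} — both open, so U is clopen.
  U = {2}, X ∖ U = {1, 3, 4} — both open, so U is clopen.
  U = {3}, X ∖ U = {1, 2, 4} — both open, so U is clopen.
  U = {4}, X ∖ U = {1, 2, 3} — both open, so U is clopen.
  U = {1, 2}, X ∖ U = {3, 4} — both open, so U is clopen.
  U = {1, 3}, X ∖ U = {2, 4} — both open, so U is clopen.
  U = {1, 4}, X ∖ U = {2, 3} — both open, so U is clopen.
  U = {2, 3}, X ∖ U = {1, 4} — both open, so U is clopen.
  U = {2, 4}, X ∖ U = {1, 3} — both open, so U is clopen.
  U = {3, 4}, X ∖ U = {1, 2} — both open, so U is clopen.
  U = {1, 2, 3}, X ∖ U = {4} — both open, so U is clopen.
  U = {1, 2, 4}, X ∖ U = {3} — both open, so U is clopen.
  U = {1, 3, 4}, X ∖ U = {2} — both open, so U is clopen.
  U = {2, 3, 4}, X ∖ U = {1} — both open, so U is clopen.
  U = {1, 2, 3, 4}, X ∖ U = ∅ — both open, so U is clopen.
Nontrivial clopen(s) exist: e.g. {3, 4}. So (X, τ) is disconnected.
Compute connected components by grouping points that agree on all clopens:
  component: {1}
  component: {2}
  component: {3}
  component: {4}


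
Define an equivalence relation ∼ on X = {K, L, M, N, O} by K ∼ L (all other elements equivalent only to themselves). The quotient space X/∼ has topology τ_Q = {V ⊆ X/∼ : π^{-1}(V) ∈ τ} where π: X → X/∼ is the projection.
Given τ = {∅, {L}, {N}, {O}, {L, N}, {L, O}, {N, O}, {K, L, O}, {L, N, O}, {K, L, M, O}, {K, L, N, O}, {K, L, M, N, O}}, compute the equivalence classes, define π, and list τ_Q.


X/∼ = {[K=L], [M], [N], [O]}; |τ_Q| = 8.

Equivalence classes: [K=L], [M], [N], [O].
Quotient map π: X → X/∼ sends K ↦ [K=L], L ↦ [K=L], M ↦ [M], N ↦ [N], O ↦ [O].
For each subset V ⊆ X/∼, compute π^{-1}(V) ⊆ X and check whether π^{-1}(V) ∈ τ. V is open in τ_Q iff π^{-1}(V) ∈ τ.
  V = {}: π^{-1}(V) = ∅ ∈ τ ✓.
  V = {[K=L]}: π^{-1}(V) = {K, L} ∉ τ ✗.
  V = {[M]}: π^{-1}(V) = {M} ∉ τ ✗.
  V = {[K=L], [M]}: π^{-1}(V) = {K, L, M} ∉ τ ✗.
  V = {[N]}: π^{-1}(V) = {N} ∈ τ ✓.
  V = {[K=L], [N]}: π^{-1}(V) = {K, L, N} ∉ τ ✗.
  V = {[M], [N]}: π^{-1}(V) = {M, N} ∉ τ ✗.
  V = {[K=L], [M], [N]}: π^{-1}(V) = {K, L, M, N} ∉ τ ✗.
  V = {[O]}: π^{-1}(V) = {O} ∈ τ ✓.
  V = {[K=L], [O]}: π^{-1}(V) = {K, L, O} ∈ τ ✓.
  V = {[M], [O]}: π^{-1}(V) = {M, O} ∉ τ ✗.
  V = {[K=L], [M], [O]}: π^{-1}(V) = {K, L, M, O} ∈ τ ✓.
  V = {[N], [O]}: π^{-1}(V) = {N, O} ∈ τ ✓.
  V = {[K=L], [N], [O]}: π^{-1}(V) = {K, L, N, O} ∈ τ ✓.
  V = {[M], [N], [O]}: π^{-1}(V) = {M, N, O} ∉ τ ✗.
  V = {[K=L], [M], [N], [O]}: π^{-1}(V) = {K, L, M, N, O} ∈ τ ✓.
Open sets in the quotient: τ_Q = {{}, {[N]}, {[O]}, {[K=L], [O]}, {[K=L], [M], [O]}, {[N], [O]}, {[K=L], [N], [O]}, {[K=L], [M], [N], [O]}} (8 elements).


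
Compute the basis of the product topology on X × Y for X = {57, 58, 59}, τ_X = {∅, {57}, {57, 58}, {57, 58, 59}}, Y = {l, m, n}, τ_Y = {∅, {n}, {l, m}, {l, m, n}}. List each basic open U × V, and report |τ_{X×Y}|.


Basis B = {∅ × ∅, {57} × {n}, {57} × {l, m}, {57, 58} × {n}, {57} × {l, m, n}, {57, 58, 59} × {n}, {57, 58} × {l, m}, {57, 58} × {l, m, n}, {57, 58, 59} × {l, m}, {57, 58, 59} × {l, m, n}}; |τ_{X×Y}| = 16.

Enumerate products U × V with U ∈ τ_X, V ∈ τ_Y (deduplicated):
  ∅ × ∅ = {} (∅)
  {57} × {n} = {(57,n)}
  {57} × {l, m} = {(57,l), (57,m)}
  {57, 58} × {n} = {(57,n), (58,n)}
  {57} × {l, m, n} = {(57,l), (57,m), (57,n)}
  {57, 58, 59} × {n} = {(57,n), (58,n), (59,n)}
  {57, 58} × {l, m} = {(57,l), (57,m), (58,l), (58,m)}
  {57, 58} × {l, m, n} = {(57,l), (57,m), (57,n), (58,l), (58,m), (58,n)}
  {57, 58, 59} × {l, m} = {(57,l), (57,m), (58,l), (58,m), (59,l), (59,m)}
  {57, 58, 59} × {l, m, n} = {(57,l), (57,m), (57,n), (58,l), (58,m), (58,n), (59,l), (59,m), (59,n)}
These 10 distinct sets form the basis B.
Close under arbitrary unions to get τ_{X×Y}; counting gives |τ_{X×Y}| = 16.


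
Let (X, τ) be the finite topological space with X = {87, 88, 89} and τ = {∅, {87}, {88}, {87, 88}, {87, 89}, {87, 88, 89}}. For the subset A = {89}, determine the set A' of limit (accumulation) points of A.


A' = ∅

For each x ∈ X, list the open sets U ∈ τ with x ∈ U, then check whether U ∩ (A ∖ {x}) ≠ ∅ for every such U.
  x = 87: open {87} ∋ x has {87} ∩ (A ∖ {87}) = ∅, so x is NOT a limit point.
  x = 88: open {88} ∋ x has {88} ∩ (A ∖ {88}) = ∅, so x is NOT a limit point.
  x = 89: open {87, 89} ∋ x has {87, 89} ∩ (A ∖ {89}) = ∅, so x is NOT a limit point.
Collecting: A' = ∅.


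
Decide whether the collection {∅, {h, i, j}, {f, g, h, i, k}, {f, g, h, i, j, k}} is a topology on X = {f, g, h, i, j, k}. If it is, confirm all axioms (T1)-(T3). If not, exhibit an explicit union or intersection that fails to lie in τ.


τ is NOT a topology on X.

Axiom (T1): ∅ ∈ τ? Yes; X ∈ τ? Yes.
Axiom (T2/T3): check pairwise unions and intersections of members of τ.
Counterexample for (T3): {h, i, j} ∩ {f, g, h, i, k} = {h, i} ∉ τ. Therefore τ is NOT a topology.


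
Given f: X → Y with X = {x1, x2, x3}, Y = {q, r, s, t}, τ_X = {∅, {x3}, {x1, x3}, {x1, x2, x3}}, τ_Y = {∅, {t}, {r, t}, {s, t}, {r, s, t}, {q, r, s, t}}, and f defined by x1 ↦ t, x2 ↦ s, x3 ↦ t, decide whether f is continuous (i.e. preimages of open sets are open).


f IS continuous.

Compute f^{-1}(U) for each U ∈ τ_Y:
  U = ∅: f^{-1}(U) = ∅ ∈ τ_X ✓.
  U = {t}: f^{-1}(U) = {x1, x3} ∈ τ_X ✓.
  U = {r, t}: f^{-1}(U) = {x1, x3} ∈ τ_X ✓.
  U = {s, t}: f^{-1}(U) = {x1, x2, x3} ∈ τ_X ✓.
  U = {r, s, t}: f^{-1}(U) = {x1, x2, x3} ∈ τ_X ✓.
  U = {q, r, s, t}: f^{-1}(U) = {x1, x2, x3} ∈ τ_X ✓.
Every preimage lies in τ_X, so f IS continuous.


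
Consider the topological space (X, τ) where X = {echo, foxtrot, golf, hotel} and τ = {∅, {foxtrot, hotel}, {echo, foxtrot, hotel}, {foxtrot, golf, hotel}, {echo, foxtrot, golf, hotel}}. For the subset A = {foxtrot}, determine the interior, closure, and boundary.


int(A) = ∅, cl(A) = {echo, foxtrot, golf, hotel}, ∂A = {echo, foxtrot, golf, hotel}.

Closed sets in (X, τ) are complements of opens:
  closed(X, τ) = {∅, {echo}, {golf}, {echo, golf}, {echo, foxtrot, golf, hotel}}.
int(A) = ⋃ {U ∈ τ : U ⊆ A}. Opens contained in A: ∅.
Taking the union of these: int(A) = ∅.
cl(A) = ⋂ {C closed : A ⊆ C}. Closed sets containing A: {echo, foxtrot, golf, hotel}.
Intersecting these: cl(A) = {echo, foxtrot, golf, hotel}.
∂A = cl(A) ∖ int(A) = {echo, foxtrot, golf, hotel} ∖ ∅ = {echo, foxtrot, golf, hotel}.


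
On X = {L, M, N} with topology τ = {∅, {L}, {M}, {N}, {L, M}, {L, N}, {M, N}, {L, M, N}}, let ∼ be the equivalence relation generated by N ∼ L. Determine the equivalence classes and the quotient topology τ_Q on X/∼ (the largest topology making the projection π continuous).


X/∼ = {[L=N], [M]}; |τ_Q| = 4.

Equivalence classes: [L=N], [M].
Quotient map π: X → X/∼ sends L ↦ [L=N], M ↦ [M], N ↦ [L=N].
For each subset V ⊆ X/∼, compute π^{-1}(V) ⊆ X and check whether π^{-1}(V) ∈ τ. V is open in τ_Q iff π^{-1}(V) ∈ τ.
  V = {}: π^{-1}(V) = ∅ ∈ τ ✓.
  V = {[L=N]}: π^{-1}(V) = {L, N} ∈ τ ✓.
  V = {[M]}: π^{-1}(V) = {M} ∈ τ ✓.
  V = {[L=N], [M]}: π^{-1}(V) = {L, M, N} ∈ τ ✓.
Open sets in the quotient: τ_Q = {{}, {[L=N]}, {[M]}, {[L=N], [M]}} (4 elements).


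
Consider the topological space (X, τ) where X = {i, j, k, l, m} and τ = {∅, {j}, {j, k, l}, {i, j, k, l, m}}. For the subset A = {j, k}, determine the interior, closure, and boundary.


int(A) = {j}, cl(A) = {i, j, k, l, m}, ∂A = {i, k, l, m}.

Closed sets in (X, τ) are complements of opens:
  closed(X, τ) = {∅, {i, m}, {i, k, l, m}, {i, j, k, l, m}}.
int(A) = ⋃ {U ∈ τ : U ⊆ A}. Opens contained in A: ∅, {j}.
Taking the union of these: int(A) = {j}.
cl(A) = ⋂ {C closed : A ⊆ C}. Closed sets containing A: {i, j, k, l, m}.
Intersecting these: cl(A) = {i, j, k, l, m}.
∂A = cl(A) ∖ int(A) = {i, j, k, l, m} ∖ {j} = {i, k, l, m}.


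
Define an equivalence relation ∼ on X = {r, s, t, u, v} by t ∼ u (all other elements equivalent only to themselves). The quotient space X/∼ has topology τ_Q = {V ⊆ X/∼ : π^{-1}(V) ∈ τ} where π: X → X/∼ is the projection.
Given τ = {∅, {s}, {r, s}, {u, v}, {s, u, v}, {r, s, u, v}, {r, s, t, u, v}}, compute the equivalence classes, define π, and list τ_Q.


X/∼ = {[r], [s], [t=u], [v]}; |τ_Q| = 4.

Equivalence classes: [r], [s], [t=u], [v].
Quotient map π: X → X/∼ sends r ↦ [r], s ↦ [s], t ↦ [t=u], u ↦ [t=u], v ↦ [v].
For each subset V ⊆ X/∼, compute π^{-1}(V) ⊆ X and check whether π^{-1}(V) ∈ τ. V is open in τ_Q iff π^{-1}(V) ∈ τ.
  V = {}: π^{-1}(V) = ∅ ∈ τ ✓.
  V = {[r]}: π^{-1}(V) = {r} ∉ τ ✗.
  V = {[s]}: π^{-1}(V) = {s} ∈ τ ✓.
  V = {[r], [s]}: π^{-1}(V) = {r, s} ∈ τ ✓.
  V = {[t=u]}: π^{-1}(V) = {t, u} ∉ τ ✗.
  V = {[r], [t=u]}: π^{-1}(V) = {r, t, u} ∉ τ ✗.
  V = {[s], [t=u]}: π^{-1}(V) = {s, t, u} ∉ τ ✗.
  V = {[r], [s], [t=u]}: π^{-1}(V) = {r, s, t, u} ∉ τ ✗.
  V = {[v]}: π^{-1}(V) = {v} ∉ τ ✗.
  V = {[r], [v]}: π^{-1}(V) = {r, v} ∉ τ ✗.
  V = {[s], [v]}: π^{-1}(V) = {s, v} ∉ τ ✗.
  V = {[r], [s], [v]}: π^{-1}(V) = {r, s, v} ∉ τ ✗.
  V = {[t=u], [v]}: π^{-1}(V) = {t, u, v} ∉ τ ✗.
  V = {[r], [t=u], [v]}: π^{-1}(V) = {r, t, u, v} ∉ τ ✗.
  V = {[s], [t=u], [v]}: π^{-1}(V) = {s, t, u, v} ∉ τ ✗.
  V = {[r], [s], [t=u], [v]}: π^{-1}(V) = {r, s, t, u, v} ∈ τ ✓.
Open sets in the quotient: τ_Q = {{}, {[s]}, {[r], [s]}, {[r], [s], [t=u], [v]}} (4 elements).


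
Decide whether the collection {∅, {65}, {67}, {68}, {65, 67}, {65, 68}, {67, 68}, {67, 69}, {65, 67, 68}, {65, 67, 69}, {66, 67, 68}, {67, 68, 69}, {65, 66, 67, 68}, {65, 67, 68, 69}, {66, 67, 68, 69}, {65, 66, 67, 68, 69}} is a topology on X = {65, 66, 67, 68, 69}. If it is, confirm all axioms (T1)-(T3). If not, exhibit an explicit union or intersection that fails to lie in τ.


τ IS a topology on X.

Axiom (T1): ∅ ∈ τ? Yes; X ∈ τ? Yes.
Axiom (T2/T3): check pairwise unions and intersections of members of τ.
All pairwise intersections and unions checked — each lies in τ. Therefore τ satisfies (T1), (T2), (T3): it IS a topology on X.


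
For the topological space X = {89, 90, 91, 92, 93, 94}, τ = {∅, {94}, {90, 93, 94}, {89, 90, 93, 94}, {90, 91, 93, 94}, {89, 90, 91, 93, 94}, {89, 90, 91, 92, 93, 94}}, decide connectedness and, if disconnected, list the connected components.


(X, τ) is connected.

Find clopen sets (U ∈ τ with X ∖ U ∈ τ):
  U = ∅, X ∖ U = {89, 90, 91, 92, 93, 94} — both open, so U is clopen.
  U = {89, 90, 91, 92, 93, 94}, X ∖ U = ∅ — both open, so U is clopen.
Only trivial clopens (∅ and X) exist, so (X, τ) is connected.
Compute connected components by grouping points that agree on all clopens:
  component: {89, 90, 91, 92, 93, 94}
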